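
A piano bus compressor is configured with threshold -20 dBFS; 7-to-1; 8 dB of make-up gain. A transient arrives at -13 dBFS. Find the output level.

The input is 7 dB above the -20 dBFS threshold.
At 7:1 the overshoot is divided by 7, leaving 1 dB above threshold.
Output = -20 + 1 = -19 dBFS; make-up adds 8 dB, giving -11 dBFS.

-11 dBFS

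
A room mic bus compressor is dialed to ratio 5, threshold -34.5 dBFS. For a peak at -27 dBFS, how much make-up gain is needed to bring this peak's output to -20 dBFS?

13 dB

Overshoot 7.5 dB → 7.5/5 = 1.5 dB after compression, so the compressed level is -34.5 + 1.5 = -33 dBFS.
Make-up = target − compressed = -20 − (-33) = 13 dB.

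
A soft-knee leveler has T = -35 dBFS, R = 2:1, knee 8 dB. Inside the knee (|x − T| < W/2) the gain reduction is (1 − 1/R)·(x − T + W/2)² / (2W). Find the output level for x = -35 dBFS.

-35.5 dBFS

x − T + W/2 = -35 − (-35) + 4 = 4.
GR = (1 − 1/2) × 4² / 16 = 0.5 × 16 / 16 = 0.5 dB.
Output = -35 − 0.5 = -35.5 dBFS.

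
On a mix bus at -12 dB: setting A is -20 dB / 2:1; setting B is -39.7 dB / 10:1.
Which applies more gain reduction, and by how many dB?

B, by 20.93 dB

A: 8 dB over, compressed to 4 dB over, so 4 dB of GR.
B: 27.7 dB over, compressed to 2.77 dB over, so 24.93 dB of GR.
Difference: 20.93 dB in favour of B.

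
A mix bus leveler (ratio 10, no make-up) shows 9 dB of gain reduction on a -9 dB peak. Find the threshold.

Input is 10 dB above T (since output overshoot × R = input overshoot: (-18 − T)·10 = -9 − T gives T = -19 dB).
Check: -19 + (-9 − (-19))/10 = -19 + 1 = -18 dB. ✓

-19 dB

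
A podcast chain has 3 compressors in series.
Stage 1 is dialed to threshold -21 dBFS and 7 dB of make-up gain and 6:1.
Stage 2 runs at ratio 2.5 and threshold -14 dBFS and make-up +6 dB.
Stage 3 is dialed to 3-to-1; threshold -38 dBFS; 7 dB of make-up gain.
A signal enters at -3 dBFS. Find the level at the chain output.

Stage 1: 18 dB above -21 dBFS, reduced 6:1 to 3 dB above → -18 dBFS; +7 dB make-up → -11 dBFS.
Stage 2: overshoot 3 dB → 3/2.5 = 1.2 dB → -12.8 dBFS; +6 dB make-up → -6.8 dBFS.
Stage 3: -6.8 dBFS is 31.2 dB over -38 dBFS; at 3:1 that becomes 10.4 dB over, giving -27.6 dBFS; +7 dB make-up → -20.6 dBFS.

-20.6 dBFS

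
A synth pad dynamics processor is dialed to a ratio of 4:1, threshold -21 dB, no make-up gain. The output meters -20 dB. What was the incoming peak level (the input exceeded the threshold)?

-17 dB

Post-compression overshoot = -20 − (-21) = 1 dB.
Before 4:1 compression the overshoot was 1 × 4 = 4 dB, so input = -21 + 4 = -17 dB.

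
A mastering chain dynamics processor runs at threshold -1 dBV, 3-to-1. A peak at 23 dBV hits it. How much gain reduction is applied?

23 dBV exceeds the threshold by 24 dB.
At 3:1, output sits 24/3 = 8 dB above threshold.
GR = overshoot in − overshoot out = 24 − 8 = 16 dB.

16 dB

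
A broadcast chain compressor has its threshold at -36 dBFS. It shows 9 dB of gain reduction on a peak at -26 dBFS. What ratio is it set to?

Input overshoot = -26 − (-36) = 10 dB.
Output overshoot = 10 − 9 = 1 dB.
Ratio = input overshoot / output overshoot = 10 / 1 = 10.

10:1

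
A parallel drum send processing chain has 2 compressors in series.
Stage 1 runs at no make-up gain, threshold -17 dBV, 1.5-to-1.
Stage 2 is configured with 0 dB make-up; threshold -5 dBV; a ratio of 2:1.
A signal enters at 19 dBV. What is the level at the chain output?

Stage 1: 19 dBV is 36 dB over -17 dBV; at 1.5:1 that becomes 24 dB over, giving 7 dBV.
Stage 2: overshoot 12 dB → 12/2 = 6 dB → 1 dBV.

1 dBV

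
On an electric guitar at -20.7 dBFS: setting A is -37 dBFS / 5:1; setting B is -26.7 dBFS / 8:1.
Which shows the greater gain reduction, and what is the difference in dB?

A, by 7.79 dB

A: GR = 16.3 − 16.3/5 = 13.04 dB.
B: GR = 6 − 6/8 = 5.25 dB.
A applies 7.79 dB more gain reduction.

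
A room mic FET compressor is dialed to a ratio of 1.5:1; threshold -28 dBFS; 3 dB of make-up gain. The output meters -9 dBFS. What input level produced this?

Remove make-up: -9 − 3 = -12 dBFS.
Post-compression overshoot = -12 − (-28) = 16 dB.
Undo the ratio: input overshoot = 16 × 1.5 = 24 dB, giving input = -4 dBFS.

-4 dBFS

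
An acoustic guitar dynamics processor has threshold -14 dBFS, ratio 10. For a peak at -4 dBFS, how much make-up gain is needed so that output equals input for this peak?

9 dB

Without make-up, output = threshold + overshoot/10 = -14 + 1 = -13 dBFS.
Gap to target: 9 dB.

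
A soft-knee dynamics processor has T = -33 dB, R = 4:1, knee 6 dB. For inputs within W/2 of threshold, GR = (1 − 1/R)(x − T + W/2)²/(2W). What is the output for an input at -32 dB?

-33 dB

x − T + W/2 = -32 − (-33) + 3 = 4.
GR = (1 − 1/4) × 4² / 12 = 0.75 × 16 / 12 = 1 dB.
Output = -32 − 1 = -33 dB.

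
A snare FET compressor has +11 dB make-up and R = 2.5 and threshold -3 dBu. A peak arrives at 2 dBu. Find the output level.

10 dBu

Overshoot: 2 − (-3) = 5 dB.
The 5 dB excess becomes 2 dB after 2.5:1 reduction.
So the level is -3 + 2 = -1 dBu; make-up adds 11 dB, giving 10 dBu.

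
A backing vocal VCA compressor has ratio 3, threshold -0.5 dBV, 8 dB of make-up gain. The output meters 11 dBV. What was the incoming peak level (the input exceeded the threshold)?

Before make-up, the level was 11 − 8 = 3 dBV.
The compressed level sits 3 − (-0.5) = 3.5 dB over threshold.
Input overshoot = R × output overshoot = 10.5 dB → input = -0.5 + 10.5 = 10 dBV.

10 dBV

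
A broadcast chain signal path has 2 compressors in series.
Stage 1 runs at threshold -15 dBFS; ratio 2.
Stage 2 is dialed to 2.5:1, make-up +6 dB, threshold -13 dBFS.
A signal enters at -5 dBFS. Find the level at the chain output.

-5.8 dBFS

Stage 1: -5 dBFS is 10 dB over -15 dBFS; at 2:1 that becomes 5 dB over, giving -10 dBFS.
Stage 2: 3 dB above -13 dBFS, reduced 2.5:1 to 1.2 dB above → -11.8 dBFS; +6 dB make-up → -5.8 dBFS.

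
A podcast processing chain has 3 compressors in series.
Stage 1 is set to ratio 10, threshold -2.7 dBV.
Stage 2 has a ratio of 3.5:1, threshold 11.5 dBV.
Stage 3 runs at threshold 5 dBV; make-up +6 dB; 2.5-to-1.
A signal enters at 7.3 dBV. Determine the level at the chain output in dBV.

4.3 dBV

Stage 1: overshoot 10 dB → 10/10 = 1 dB → -1.7 dBV.
Stage 2: -1.7 dBV is at or below the 11.5 dBV threshold — no compression; output -1.7 dBV.
Stage 3: -1.7 dBV is at or below the 5 dBV threshold — no compression; make-up brings it to 4.3 dBV.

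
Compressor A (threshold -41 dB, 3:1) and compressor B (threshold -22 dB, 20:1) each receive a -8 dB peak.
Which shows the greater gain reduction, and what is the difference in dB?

A: GR = 33 − 33/3 = 22 dB.
B: GR = 14 − 14/20 = 13.3 dB.
Difference: 8.7 dB in favour of A.

A, by 8.7 dB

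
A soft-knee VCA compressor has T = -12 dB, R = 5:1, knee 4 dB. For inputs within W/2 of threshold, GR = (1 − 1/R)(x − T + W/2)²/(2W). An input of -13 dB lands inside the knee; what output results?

-13.1 dB

x − T + W/2 = -13 − (-12) + 2 = 1.
GR = (1 − 1/5) × 1² / 8 = 0.8 × 1 / 8 = 0.1 dB.
Output = -13 − 0.1 = -13.1 dB.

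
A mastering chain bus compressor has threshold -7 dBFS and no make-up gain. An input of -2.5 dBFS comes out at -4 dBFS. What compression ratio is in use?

1.5:1

Input overshoot = -2.5 − (-7) = 4.5 dB; output overshoot = -4 − (-7) = 3 dB.
Ratio = 4.5 / 3 = 1.5.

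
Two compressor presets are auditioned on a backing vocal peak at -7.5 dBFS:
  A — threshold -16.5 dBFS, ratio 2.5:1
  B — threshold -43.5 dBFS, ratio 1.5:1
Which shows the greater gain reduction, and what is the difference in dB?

B, by 6.6 dB

A: 9 dB over, compressed to 3.6 dB over, so 5.4 dB of GR.
B: 36 dB over, compressed to 24 dB over, so 12 dB of GR.
B applies 6.6 dB more gain reduction.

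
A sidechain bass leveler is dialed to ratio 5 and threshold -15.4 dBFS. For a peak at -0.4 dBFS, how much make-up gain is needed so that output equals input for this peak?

Overshoot 15 dB → 15/5 = 3 dB after compression, so the compressed level is -15.4 + 3 = -12.4 dBFS.
Make-up = target − compressed = -0.4 − (-12.4) = 12 dB.

12 dB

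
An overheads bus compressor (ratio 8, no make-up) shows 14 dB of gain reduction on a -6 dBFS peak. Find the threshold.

-22 dBFS

Let T be the threshold. Output overshoot = (input overshoot)/R, so -20 − T = (-6 − T)/8.
8·(-20 − T) = -6 − T → 7·T = -160 − (-6) = -154.
T = -154/7 = -22 dBFS.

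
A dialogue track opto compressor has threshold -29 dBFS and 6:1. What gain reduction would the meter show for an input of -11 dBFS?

-11 dBFS exceeds the threshold by 18 dB.
At 6:1, output sits 18/6 = 3 dB above threshold.
GR = overshoot in − overshoot out = 18 − 3 = 15 dB.

15 dB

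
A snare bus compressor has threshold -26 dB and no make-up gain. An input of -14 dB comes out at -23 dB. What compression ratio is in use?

Input overshoot = -14 − (-26) = 12 dB; output overshoot = -23 − (-26) = 3 dB.
Ratio = 12 / 3 = 4.

4:1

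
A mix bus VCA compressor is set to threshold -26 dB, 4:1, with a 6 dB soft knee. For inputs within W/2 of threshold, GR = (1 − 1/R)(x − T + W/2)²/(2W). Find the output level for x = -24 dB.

-25.5625 dB

x − T + W/2 = -24 − (-26) + 3 = 5.
GR = (1 − 1/4) × 5² / 12 = 0.75 × 25 / 12 = 1.5625 dB.
Output = -24 − 1.5625 = -25.5625 dB.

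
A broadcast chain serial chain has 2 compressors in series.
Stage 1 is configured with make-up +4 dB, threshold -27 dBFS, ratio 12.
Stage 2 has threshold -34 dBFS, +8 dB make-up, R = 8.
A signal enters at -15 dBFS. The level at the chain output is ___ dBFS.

Stage 1: 12 dB above -27 dBFS, reduced 12:1 to 1 dB above → -26 dBFS; +4 dB make-up → -22 dBFS.
Stage 2: overshoot 12 dB → 12/8 = 1.5 dB → -32.5 dBFS; +8 dB make-up → -24.5 dBFS.

-24.5 dBFS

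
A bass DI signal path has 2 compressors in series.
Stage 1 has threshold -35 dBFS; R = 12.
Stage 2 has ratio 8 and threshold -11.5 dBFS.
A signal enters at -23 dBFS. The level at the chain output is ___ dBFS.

-34 dBFS

Stage 1: overshoot 12 dB → 12/12 = 1 dB → -34 dBFS.
Stage 2: below threshold (-34 ≤ -11.5); passes unchanged; output -34 dBFS.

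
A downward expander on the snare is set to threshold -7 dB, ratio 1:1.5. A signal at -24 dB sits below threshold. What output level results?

Undershoot = (-7) − (-24) = 17 dB.
At 1:1.5, that expands to 25.5 dB under threshold.
Output = -7 − 25.5 = -32.5 dB.

-32.5 dB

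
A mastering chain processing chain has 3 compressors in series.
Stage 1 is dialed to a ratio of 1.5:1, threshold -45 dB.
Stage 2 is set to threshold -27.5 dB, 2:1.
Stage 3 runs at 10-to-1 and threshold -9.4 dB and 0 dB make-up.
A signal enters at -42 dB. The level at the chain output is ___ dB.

-43 dB

Stage 1: -42 dB is 3 dB over -45 dB; at 1.5:1 that becomes 2 dB over, giving -43 dB.
Stage 2: -43 dB ≤ -27.5 dB, so stage 2 doesn't engage; output -43 dB.
Stage 3: -43 dB ≤ -9.4 dB, so stage 3 doesn't engage; output -43 dB.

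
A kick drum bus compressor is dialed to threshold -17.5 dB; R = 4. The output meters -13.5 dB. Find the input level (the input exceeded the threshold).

-1.5 dB

The compressed level sits -13.5 − (-17.5) = 4 dB over threshold.
Input overshoot = R × output overshoot = 16 dB → input = -17.5 + 16 = -1.5 dB.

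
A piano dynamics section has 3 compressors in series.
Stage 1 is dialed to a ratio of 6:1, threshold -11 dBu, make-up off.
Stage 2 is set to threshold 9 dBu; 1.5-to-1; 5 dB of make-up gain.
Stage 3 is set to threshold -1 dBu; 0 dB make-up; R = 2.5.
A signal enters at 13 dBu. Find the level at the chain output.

Stage 1: overshoot 24 dB → 24/6 = 4 dB → -7 dBu.
Stage 2: -7 dBu is at or below the 9 dBu threshold — no compression; make-up brings it to -2 dBu.
Stage 3: -2 dBu ≤ -1 dBu, so stage 3 doesn't engage; output -2 dBu.

-2 dBu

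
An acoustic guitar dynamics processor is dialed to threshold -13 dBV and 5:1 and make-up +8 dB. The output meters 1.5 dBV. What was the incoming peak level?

19.5 dBV

Remove make-up: 1.5 − 8 = -6.5 dBV.
The compressed level sits -6.5 − (-13) = 6.5 dB over threshold.
Before 5:1 compression the overshoot was 6.5 × 5 = 32.5 dB, so input = -13 + 32.5 = 19.5 dBV.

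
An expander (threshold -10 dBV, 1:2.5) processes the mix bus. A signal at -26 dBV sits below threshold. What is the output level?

Undershoot = (-10) − (-26) = 16 dB.
At 1:2.5, that expands to 40 dB under threshold.
Output = -10 − 40 = -50 dBV.

-50 dBV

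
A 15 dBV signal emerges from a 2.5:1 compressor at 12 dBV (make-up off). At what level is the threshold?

10 dBV

Gain reduction = 15 − 12 = 3 dB; output overshoot = GR / (R − 1) = 3 / 1.5 = 2 dB.
Threshold = output − output overshoot = 12 − 2 = 10 dBV.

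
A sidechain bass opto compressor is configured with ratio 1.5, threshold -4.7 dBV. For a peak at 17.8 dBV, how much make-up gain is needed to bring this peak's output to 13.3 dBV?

3 dB

The peak compresses to -4.7 + 22.5/1.5 = 10.3 dBV.
To reach 13.3 dBV requires 13.3 − 10.3 = 3 dB of make-up.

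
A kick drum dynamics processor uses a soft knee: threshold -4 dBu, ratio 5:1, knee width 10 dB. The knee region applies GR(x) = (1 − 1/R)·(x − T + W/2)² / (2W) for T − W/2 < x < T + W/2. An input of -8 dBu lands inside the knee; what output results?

-8.04 dBu

x − T + W/2 = -8 − (-4) + 5 = 1.
GR = (1 − 1/5) × 1² / 20 = 0.8 × 1 / 20 = 0.04 dB.
Output = -8 − 0.04 = -8.04 dBu.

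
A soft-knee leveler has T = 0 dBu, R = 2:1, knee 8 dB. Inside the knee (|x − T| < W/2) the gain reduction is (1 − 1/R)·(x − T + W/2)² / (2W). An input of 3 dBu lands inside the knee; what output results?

x − T + W/2 = 3 − 0 + 4 = 7.
GR = (1 − 1/2) × 7² / 16 = 0.5 × 49 / 16 = 1.53125 dB.
Output = 3 − 1.53125 = 1.46875 dBu.

1.46875 dBu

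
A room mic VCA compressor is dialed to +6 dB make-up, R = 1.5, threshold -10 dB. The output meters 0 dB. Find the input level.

Remove make-up: 0 − 6 = -6 dB.
Post-compression overshoot = -6 − (-10) = 4 dB.
Before 1.5:1 compression the overshoot was 4 × 1.5 = 6 dB, so input = -10 + 6 = -4 dB.

-4 dB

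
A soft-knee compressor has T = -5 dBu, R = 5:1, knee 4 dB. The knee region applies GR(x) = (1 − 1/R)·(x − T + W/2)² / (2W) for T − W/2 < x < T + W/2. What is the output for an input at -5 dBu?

x − T + W/2 = -5 − (-5) + 2 = 2.
GR = (1 − 1/5) × 2² / 8 = 0.8 × 4 / 8 = 0.4 dB.
Output = -5 − 0.4 = -5.4 dBu.

-5.4 dBu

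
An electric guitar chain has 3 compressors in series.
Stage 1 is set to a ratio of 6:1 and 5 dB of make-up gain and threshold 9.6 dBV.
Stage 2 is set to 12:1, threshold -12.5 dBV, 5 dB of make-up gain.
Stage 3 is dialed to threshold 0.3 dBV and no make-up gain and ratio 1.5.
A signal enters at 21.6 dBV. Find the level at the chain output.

-5.075 dBV

Stage 1: 21.6 dBV is 12 dB over 9.6 dBV; at 6:1 that becomes 2 dB over, giving 11.6 dBV; +5 dB make-up → 16.6 dBV.
Stage 2: overshoot 29.1 dB → 29.1/12 = 2.425 dB → -10.075 dBV; +5 dB make-up → -5.075 dBV.
Stage 3: below threshold (-5.075 ≤ 0.3); passes unchanged; output -5.075 dBV.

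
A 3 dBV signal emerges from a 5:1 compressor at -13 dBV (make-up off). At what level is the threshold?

Let T be the threshold. Output overshoot = (input overshoot)/R, so -13 − T = (3 − T)/5.
5·(-13 − T) = 3 − T → 4·T = -65 − 3 = -68.
T = -68/4 = -17 dBV.

-17 dBV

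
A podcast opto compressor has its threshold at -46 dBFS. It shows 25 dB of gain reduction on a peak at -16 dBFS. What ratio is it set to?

Input overshoot = -16 − (-46) = 30 dB.
Output overshoot = 30 − 25 = 5 dB.
Ratio = input overshoot / output overshoot = 30 / 5 = 6.

6:1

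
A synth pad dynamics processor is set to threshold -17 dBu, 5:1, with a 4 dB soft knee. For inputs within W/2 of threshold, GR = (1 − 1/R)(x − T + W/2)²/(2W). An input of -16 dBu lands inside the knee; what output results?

-16.9 dBu

x − T + W/2 = -16 − (-17) + 2 = 3.
GR = (1 − 1/5) × 3² / 8 = 0.8 × 9 / 8 = 0.9 dB.
Output = -16 − 0.9 = -16.9 dBu.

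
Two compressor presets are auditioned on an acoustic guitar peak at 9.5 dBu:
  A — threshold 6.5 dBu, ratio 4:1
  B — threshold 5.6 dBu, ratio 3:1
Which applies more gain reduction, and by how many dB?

B, by 0.35 dB

A: GR = 3 − 3/4 = 2.25 dB.
B: GR = 3.9 − 3.9/3 = 2.6 dB.
B applies 0.35 dB more gain reduction.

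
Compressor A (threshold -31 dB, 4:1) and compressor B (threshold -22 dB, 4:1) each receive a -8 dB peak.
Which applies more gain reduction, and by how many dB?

A, by 6.75 dB

A: 23 dB over, compressed to 5.75 dB over, so 17.25 dB of GR.
B: 14 dB over, compressed to 3.5 dB over, so 10.5 dB of GR.
A reduces 6.75 dB more.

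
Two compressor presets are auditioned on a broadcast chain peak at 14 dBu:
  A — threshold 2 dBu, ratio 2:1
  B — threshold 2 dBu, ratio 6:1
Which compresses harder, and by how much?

B, by 4 dB

A: overshoot 12 dB → output overshoot 6 dB → GR 6 dB.
B: overshoot 12 dB → output overshoot 2 dB → GR 10 dB.
Difference: 4 dB in favour of B.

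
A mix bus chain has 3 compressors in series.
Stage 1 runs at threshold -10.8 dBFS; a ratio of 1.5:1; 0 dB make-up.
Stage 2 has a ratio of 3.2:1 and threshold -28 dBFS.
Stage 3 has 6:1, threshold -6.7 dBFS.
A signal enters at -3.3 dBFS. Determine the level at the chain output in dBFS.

Stage 1: -3.3 dBFS is 7.5 dB over -10.8 dBFS; at 1.5:1 that becomes 5 dB over, giving -5.8 dBFS.
Stage 2: 22.2 dB above -28 dBFS, reduced 3.2:1 to 6.9375 dB above → -21.0625 dBFS.
Stage 3: -21.0625 dBFS is at or below the -6.7 dBFS threshold — no compression; output -21.0625 dBFS.

-21.0625 dBFS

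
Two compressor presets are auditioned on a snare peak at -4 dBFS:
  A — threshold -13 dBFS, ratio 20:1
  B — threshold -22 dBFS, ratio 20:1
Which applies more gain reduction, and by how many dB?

A: GR = 9 − 9/20 = 8.55 dB.
B: GR = 18 − 18/20 = 17.1 dB.
Difference: 8.55 dB in favour of B.

B, by 8.55 dB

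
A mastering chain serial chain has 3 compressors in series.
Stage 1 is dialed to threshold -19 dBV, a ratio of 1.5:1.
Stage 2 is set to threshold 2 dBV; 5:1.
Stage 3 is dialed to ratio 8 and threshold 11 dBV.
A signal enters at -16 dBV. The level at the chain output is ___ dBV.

-17 dBV

Stage 1: overshoot 3 dB → 3/1.5 = 2 dB → -17 dBV.
Stage 2: -17 dBV ≤ 2 dBV, so stage 2 doesn't engage; output -17 dBV.
Stage 3: below threshold (-17 ≤ 11); passes unchanged; output -17 dBV.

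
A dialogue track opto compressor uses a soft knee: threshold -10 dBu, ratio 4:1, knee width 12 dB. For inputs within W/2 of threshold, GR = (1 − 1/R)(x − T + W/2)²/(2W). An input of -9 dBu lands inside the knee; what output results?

-10.53125 dBu

x − T + W/2 = -9 − (-10) + 6 = 7.
GR = (1 − 1/4) × 7² / 24 = 0.75 × 49 / 24 = 1.53125 dB.
Output = -9 − 1.53125 = -10.53125 dBu.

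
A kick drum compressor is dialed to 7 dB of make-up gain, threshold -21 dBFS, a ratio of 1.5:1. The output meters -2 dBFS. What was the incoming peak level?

-3 dBFS

Remove make-up: -2 − 7 = -9 dBFS.
That's 12 dB above the -21 dBFS threshold.
Input overshoot = R × output overshoot = 18 dB → input = -21 + 18 = -3 dBFS.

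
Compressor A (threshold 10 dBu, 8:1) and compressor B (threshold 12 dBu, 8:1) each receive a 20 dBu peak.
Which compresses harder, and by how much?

A: 10 dB over, compressed to 1.25 dB over, so 8.75 dB of GR.
B: 8 dB over, compressed to 1 dB over, so 7 dB of GR.
Difference: 1.75 dB in favour of A.

A, by 1.75 dB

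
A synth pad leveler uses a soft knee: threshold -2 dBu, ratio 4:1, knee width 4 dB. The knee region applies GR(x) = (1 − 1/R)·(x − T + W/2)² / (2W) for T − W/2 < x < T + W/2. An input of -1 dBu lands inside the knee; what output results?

x − T + W/2 = -1 − (-2) + 2 = 3.
GR = (1 − 1/4) × 3² / 8 = 0.75 × 9 / 8 = 0.84375 dB.
Output = -1 − 0.84375 = -1.84375 dBu.

-1.84375 dBu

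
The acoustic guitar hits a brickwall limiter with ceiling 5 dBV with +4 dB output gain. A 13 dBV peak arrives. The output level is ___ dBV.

9 dBV

At ∞:1, everything above 5 dBV is held at the ceiling.
Output gain then adds 4 dB: 5 + 4 = 9 dBV.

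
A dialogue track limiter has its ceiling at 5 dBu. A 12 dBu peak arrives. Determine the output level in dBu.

At ∞:1, everything above 5 dBu is held at the ceiling.

5 dBu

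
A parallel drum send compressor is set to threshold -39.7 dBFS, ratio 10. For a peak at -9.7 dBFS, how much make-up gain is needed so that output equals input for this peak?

Overshoot 30 dB → 30/10 = 3 dB after compression, so the compressed level is -39.7 + 3 = -36.7 dBFS.
Make-up = target − compressed = -9.7 − (-36.7) = 27 dB.

27 dB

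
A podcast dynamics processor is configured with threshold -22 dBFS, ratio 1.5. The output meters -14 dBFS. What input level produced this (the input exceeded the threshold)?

-10 dBFS

Post-compression overshoot = -14 − (-22) = 8 dB.
Before 1.5:1 compression the overshoot was 8 × 1.5 = 12 dB, so input = -22 + 12 = -10 dBFS.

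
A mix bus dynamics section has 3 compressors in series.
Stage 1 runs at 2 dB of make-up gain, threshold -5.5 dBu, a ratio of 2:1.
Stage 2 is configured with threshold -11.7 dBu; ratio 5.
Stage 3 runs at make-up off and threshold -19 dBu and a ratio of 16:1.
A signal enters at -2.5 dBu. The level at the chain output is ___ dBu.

Stage 1: 3 dB above -5.5 dBu, reduced 2:1 to 1.5 dB above → -4 dBu; +2 dB make-up → -2 dBu.
Stage 2: 9.7 dB above -11.7 dBu, reduced 5:1 to 1.94 dB above → -9.76 dBu.
Stage 3: -9.76 dBu is 9.24 dB over -19 dBu; at 16:1 that becomes 0.5775 dB over, giving -18.4225 dBu.

-18.4225 dBu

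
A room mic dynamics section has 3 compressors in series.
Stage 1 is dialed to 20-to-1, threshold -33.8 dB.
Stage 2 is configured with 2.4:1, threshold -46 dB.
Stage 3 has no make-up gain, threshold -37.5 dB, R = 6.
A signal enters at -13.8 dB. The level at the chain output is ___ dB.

-40.5 dB

Stage 1: -13.8 dB is 20 dB over -33.8 dB; at 20:1 that becomes 1 dB over, giving -32.8 dB.
Stage 2: overshoot 13.2 dB → 13.2/2.4 = 5.5 dB → -40.5 dB.
Stage 3: -40.5 dB is at or below the -37.5 dB threshold — no compression; output -40.5 dB.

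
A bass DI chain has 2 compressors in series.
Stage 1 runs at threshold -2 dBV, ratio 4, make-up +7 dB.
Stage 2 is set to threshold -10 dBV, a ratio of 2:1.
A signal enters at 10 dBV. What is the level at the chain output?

-1 dBV

Stage 1: 12 dB above -2 dBV, reduced 4:1 to 3 dB above → 1 dBV; +7 dB make-up → 8 dBV.
Stage 2: 18 dB above -10 dBV, reduced 2:1 to 9 dB above → -1 dBV.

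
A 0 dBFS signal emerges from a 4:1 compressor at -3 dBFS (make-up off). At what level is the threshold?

Input is 4 dB above T (since output overshoot × R = input overshoot: (-3 − T)·4 = 0 − T gives T = -4 dBFS).
Check: -4 + (0 − (-4))/4 = -4 + 1 = -3 dBFS. ✓

-4 dBFS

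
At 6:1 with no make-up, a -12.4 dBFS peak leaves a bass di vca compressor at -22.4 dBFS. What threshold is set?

Input is 12 dB above T (since output overshoot × R = input overshoot: (-22.4 − T)·6 = -12.4 − T gives T = -24.4 dBFS).
Check: -24.4 + (-12.4 − (-24.4))/6 = -24.4 + 2 = -22.4 dBFS. ✓

-24.4 dBFS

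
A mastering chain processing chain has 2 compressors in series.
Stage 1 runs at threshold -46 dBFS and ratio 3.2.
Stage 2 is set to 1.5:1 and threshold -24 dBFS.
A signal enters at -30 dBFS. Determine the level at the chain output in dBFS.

Stage 1: 16 dB above -46 dBFS, reduced 3.2:1 to 5 dB above → -41 dBFS.
Stage 2: -41 dBFS ≤ -24 dBFS, so stage 2 doesn't engage; output -41 dBFS.

-41 dBFS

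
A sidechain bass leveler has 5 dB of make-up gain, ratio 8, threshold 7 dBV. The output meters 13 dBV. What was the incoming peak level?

Before make-up, the level was 13 − 5 = 8 dBV.
Post-compression overshoot = 8 − 7 = 1 dB.
Undo the ratio: input overshoot = 1 × 8 = 8 dB, giving input = 15 dBV.

15 dBV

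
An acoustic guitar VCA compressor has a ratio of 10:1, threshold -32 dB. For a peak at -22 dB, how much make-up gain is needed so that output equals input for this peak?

The peak compresses to -32 + 10/10 = -31 dB.
To reach -22 dB requires -22 − (-31) = 9 dB of make-up.

9 dB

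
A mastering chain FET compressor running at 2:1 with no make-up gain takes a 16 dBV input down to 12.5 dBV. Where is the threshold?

9 dBV

Gain reduction = 16 − 12.5 = 3.5 dB; output overshoot = GR / (R − 1) = 3.5 / 1 = 3.5 dB.
Threshold = output − output overshoot = 12.5 − 3.5 = 9 dBV.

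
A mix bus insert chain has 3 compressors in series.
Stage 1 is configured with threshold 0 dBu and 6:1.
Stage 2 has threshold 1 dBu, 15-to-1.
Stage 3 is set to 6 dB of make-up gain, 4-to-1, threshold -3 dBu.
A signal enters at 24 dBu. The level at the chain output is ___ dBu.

Stage 1: 24 dBu is 24 dB over 0 dBu; at 6:1 that becomes 4 dB over, giving 4 dBu.
Stage 2: 4 dBu is 3 dB over 1 dBu; at 15:1 that becomes 0.2 dB over, giving 1.2 dBu.
Stage 3: 4.2 dB above -3 dBu, reduced 4:1 to 1.05 dB above → -1.95 dBu; +6 dB make-up → 4.05 dBu.

4.05 dBu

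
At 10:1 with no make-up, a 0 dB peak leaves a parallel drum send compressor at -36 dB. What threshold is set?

Input is 40 dB above T (since output overshoot × R = input overshoot: (-36 − T)·10 = 0 − T gives T = -40 dB).
Check: -40 + (0 − (-40))/10 = -40 + 4 = -36 dB. ✓

-40 dB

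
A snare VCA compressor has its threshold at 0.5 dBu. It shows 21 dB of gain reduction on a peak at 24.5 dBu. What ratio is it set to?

Input overshoot = 24.5 − 0.5 = 24 dB.
Output overshoot = 24 − 21 = 3 dB.
Ratio = input overshoot / output overshoot = 24 / 3 = 8.

8:1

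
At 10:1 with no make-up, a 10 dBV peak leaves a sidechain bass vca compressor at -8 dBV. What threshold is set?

-10 dBV

Input is 20 dB above T (since output overshoot × R = input overshoot: (-8 − T)·10 = 10 − T gives T = -10 dBV).
Check: -10 + (10 − (-10))/10 = -10 + 2 = -8 dBV. ✓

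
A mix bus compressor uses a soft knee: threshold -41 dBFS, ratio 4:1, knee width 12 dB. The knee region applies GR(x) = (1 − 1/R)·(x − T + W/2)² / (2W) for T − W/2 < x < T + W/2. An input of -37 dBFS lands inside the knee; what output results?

-40.125 dBFS

x − T + W/2 = -37 − (-41) + 6 = 10.
GR = (1 − 1/4) × 10² / 24 = 0.75 × 100 / 24 = 3.125 dB.
Output = -37 − 3.125 = -40.125 dBFS.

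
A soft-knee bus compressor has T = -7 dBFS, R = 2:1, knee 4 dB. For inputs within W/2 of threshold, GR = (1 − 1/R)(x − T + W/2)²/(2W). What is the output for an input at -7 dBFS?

-7.25 dBFS

x − T + W/2 = -7 − (-7) + 2 = 2.
GR = (1 − 1/2) × 2² / 8 = 0.5 × 4 / 8 = 0.25 dB.
Output = -7 − 0.25 = -7.25 dBFS.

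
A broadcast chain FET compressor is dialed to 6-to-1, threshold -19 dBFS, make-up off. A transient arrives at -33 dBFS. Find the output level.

-33 dBFS

-33 dBFS is 14 dB below the -19 dBFS threshold, so no gain reduction is applied.
Output = input = -33 dBFS.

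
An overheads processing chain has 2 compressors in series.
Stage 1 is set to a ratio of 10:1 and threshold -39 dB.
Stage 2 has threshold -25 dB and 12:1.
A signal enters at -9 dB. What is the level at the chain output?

-36 dB

Stage 1: overshoot 30 dB → 30/10 = 3 dB → -36 dB.
Stage 2: below threshold (-36 ≤ -25); passes unchanged; output -36 dB.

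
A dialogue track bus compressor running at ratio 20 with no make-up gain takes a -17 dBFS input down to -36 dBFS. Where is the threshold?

-37 dBFS

Gain reduction = -17 − (-36) = 19 dB; output overshoot = GR / (R − 1) = 19 / 19 = 1 dB.
Threshold = output − output overshoot = -36 − 1 = -37 dBFS.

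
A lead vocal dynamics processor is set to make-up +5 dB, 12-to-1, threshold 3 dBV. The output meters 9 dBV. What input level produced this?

Stripping the +5 dB make-up gives 4 dBV at the gain stage.
The compressed level sits 4 − 3 = 1 dB over threshold.
Input overshoot = R × output overshoot = 12 dB → input = 3 + 12 = 15 dBV.

15 dBV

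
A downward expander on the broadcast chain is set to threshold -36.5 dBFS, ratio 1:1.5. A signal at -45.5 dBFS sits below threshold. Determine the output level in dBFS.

-50 dBFS

Below threshold, a 1:1.5 expander applies gain = (1.5−1)×(T − x) of attenuation.
(1.5−1) × 9 = 4.5 dB, so output = -45.5 − 4.5 = -50 dBFS.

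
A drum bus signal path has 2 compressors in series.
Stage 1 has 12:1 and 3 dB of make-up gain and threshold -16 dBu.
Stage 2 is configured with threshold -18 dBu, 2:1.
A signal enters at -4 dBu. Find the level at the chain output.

Stage 1: overshoot 12 dB → 12/12 = 1 dB → -15 dBu; +3 dB make-up → -12 dBu.
Stage 2: overshoot 6 dB → 6/2 = 3 dB → -15 dBu.

-15 dBu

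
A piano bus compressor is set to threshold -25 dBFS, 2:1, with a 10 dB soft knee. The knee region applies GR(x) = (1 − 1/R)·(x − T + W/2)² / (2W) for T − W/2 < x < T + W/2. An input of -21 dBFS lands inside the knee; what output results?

-23.025 dBFS

x − T + W/2 = -21 − (-25) + 5 = 9.
GR = (1 − 1/2) × 9² / 20 = 0.5 × 81 / 20 = 2.025 dB.
Output = -21 − 2.025 = -23.025 dBFS.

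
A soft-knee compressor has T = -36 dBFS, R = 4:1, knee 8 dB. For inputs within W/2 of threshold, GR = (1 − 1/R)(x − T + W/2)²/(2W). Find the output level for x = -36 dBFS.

-36.75 dBFS

x − T + W/2 = -36 − (-36) + 4 = 4.
GR = (1 − 1/4) × 4² / 16 = 0.75 × 16 / 16 = 0.75 dB.
Output = -36 − 0.75 = -36.75 dBFS.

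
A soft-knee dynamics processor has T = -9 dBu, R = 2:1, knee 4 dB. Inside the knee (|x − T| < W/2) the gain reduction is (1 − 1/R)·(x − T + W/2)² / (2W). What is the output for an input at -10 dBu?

x − T + W/2 = -10 − (-9) + 2 = 1.
GR = (1 − 1/2) × 1² / 8 = 0.5 × 1 / 8 = 0.0625 dB.
Output = -10 − 0.0625 = -10.0625 dBu.

-10.0625 dBu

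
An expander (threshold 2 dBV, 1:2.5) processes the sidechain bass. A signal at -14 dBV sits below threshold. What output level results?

The input is 16 dB below the 2 dBV threshold.
A 1:2.5 expander multiplies undershoot by 2.5: 16 × 2.5 = 40 dB below threshold.
Output = 2 − 40 = -38 dBV.

-38 dBV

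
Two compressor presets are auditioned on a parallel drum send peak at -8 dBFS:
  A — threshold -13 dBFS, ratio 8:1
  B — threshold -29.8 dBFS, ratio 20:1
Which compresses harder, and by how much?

B, by 16.335 dB

A: 5 dB over, compressed to 0.625 dB over, so 4.375 dB of GR.
B: 21.8 dB over, compressed to 1.09 dB over, so 20.71 dB of GR.
B reduces 16.335 dB more.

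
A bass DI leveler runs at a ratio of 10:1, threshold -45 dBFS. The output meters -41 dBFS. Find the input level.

-5 dBFS

That's 4 dB above the -45 dBFS threshold.
Undo the ratio: input overshoot = 4 × 10 = 40 dB, giving input = -5 dBFS.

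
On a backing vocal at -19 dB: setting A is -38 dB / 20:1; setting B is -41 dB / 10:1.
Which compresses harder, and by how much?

B, by 1.75 dB

A: overshoot 19 dB → output overshoot 0.95 dB → GR 18.05 dB.
B: overshoot 22 dB → output overshoot 2.2 dB → GR 19.8 dB.
B applies 1.75 dB more gain reduction.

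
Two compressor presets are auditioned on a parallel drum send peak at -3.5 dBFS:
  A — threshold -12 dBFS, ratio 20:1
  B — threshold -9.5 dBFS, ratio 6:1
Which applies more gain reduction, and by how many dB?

A, by 3.075 dB

A: GR = 8.5 − 8.5/20 = 8.075 dB.
B: GR = 6 − 6/6 = 5 dB.
A reduces 3.075 dB more.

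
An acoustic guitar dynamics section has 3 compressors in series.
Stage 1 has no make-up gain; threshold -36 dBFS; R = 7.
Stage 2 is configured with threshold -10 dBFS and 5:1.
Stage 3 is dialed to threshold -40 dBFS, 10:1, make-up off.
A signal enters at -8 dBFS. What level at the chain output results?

-39.2 dBFS

Stage 1: 28 dB above -36 dBFS, reduced 7:1 to 4 dB above → -32 dBFS.
Stage 2: below threshold (-32 ≤ -10); passes unchanged; output -32 dBFS.
Stage 3: overshoot 8 dB → 8/10 = 0.8 dB → -39.2 dBFS.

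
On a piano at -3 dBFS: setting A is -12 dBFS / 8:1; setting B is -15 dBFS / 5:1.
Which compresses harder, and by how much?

B, by 1.725 dB

A: GR = 9 − 9/8 = 7.875 dB.
B: GR = 12 − 12/5 = 9.6 dB.
B applies 1.725 dB more gain reduction.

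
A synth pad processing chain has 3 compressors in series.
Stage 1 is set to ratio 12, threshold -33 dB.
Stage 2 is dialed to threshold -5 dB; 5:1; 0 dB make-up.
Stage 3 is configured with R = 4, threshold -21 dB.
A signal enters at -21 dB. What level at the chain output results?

-32 dB

Stage 1: -21 dB is 12 dB over -33 dB; at 12:1 that becomes 1 dB over, giving -32 dB.
Stage 2: below threshold (-32 ≤ -5); passes unchanged; output -32 dB.
Stage 3: below threshold (-32 ≤ -21); passes unchanged; output -32 dB.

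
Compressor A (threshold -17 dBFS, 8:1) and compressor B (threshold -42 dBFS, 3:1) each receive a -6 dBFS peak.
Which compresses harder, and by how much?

B, by 14.375 dB

A: 11 dB over, compressed to 1.375 dB over, so 9.625 dB of GR.
B: 36 dB over, compressed to 12 dB over, so 24 dB of GR.
Difference: 14.375 dB in favour of B.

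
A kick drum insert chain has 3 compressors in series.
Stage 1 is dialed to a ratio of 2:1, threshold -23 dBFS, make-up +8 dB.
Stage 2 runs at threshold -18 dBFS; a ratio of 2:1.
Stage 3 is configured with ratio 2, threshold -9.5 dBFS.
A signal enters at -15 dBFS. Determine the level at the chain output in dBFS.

-14.5 dBFS

Stage 1: -15 dBFS is 8 dB over -23 dBFS; at 2:1 that becomes 4 dB over, giving -19 dBFS; +8 dB make-up → -11 dBFS.
Stage 2: overshoot 7 dB → 7/2 = 3.5 dB → -14.5 dBFS.
Stage 3: below threshold (-14.5 ≤ -9.5); passes unchanged; output -14.5 dBFS.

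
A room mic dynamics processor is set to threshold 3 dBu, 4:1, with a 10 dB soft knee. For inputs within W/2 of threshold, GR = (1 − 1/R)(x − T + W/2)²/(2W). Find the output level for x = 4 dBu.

2.65 dBu

x − T + W/2 = 4 − 3 + 5 = 6.
GR = (1 − 1/4) × 6² / 20 = 0.75 × 36 / 20 = 1.35 dB.
Output = 4 − 1.35 = 2.65 dBu.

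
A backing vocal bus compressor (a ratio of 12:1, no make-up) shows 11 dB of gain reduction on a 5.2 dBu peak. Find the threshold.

-6.8 dBu

Let T be the threshold. Output overshoot = (input overshoot)/R, so -5.8 − T = (5.2 − T)/12.
12·(-5.8 − T) = 5.2 − T → 11·T = -69.6 − 5.2 = -74.8.
T = -74.8/11 = -6.8 dBu.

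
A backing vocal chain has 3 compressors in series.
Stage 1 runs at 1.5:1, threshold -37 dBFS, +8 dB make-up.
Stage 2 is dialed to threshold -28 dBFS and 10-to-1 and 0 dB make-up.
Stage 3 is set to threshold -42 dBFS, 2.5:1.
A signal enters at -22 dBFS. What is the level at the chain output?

-36.04 dBFS

Stage 1: overshoot 15 dB → 15/1.5 = 10 dB → -27 dBFS; +8 dB make-up → -19 dBFS.
Stage 2: overshoot 9 dB → 9/10 = 0.9 dB → -27.1 dBFS.
Stage 3: 14.9 dB above -42 dBFS, reduced 2.5:1 to 5.96 dB above → -36.04 dBFS.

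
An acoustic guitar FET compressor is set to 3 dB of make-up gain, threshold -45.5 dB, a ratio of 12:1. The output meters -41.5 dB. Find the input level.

-33.5 dB

Stripping the +3 dB make-up gives -44.5 dB at the gain stage.
That's 1 dB above the -45.5 dB threshold.
Before 12:1 compression the overshoot was 1 × 12 = 12 dB, so input = -45.5 + 12 = -33.5 dB.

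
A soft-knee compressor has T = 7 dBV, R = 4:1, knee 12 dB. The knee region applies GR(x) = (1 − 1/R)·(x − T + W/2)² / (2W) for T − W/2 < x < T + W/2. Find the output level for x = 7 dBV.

5.875 dBV

x − T + W/2 = 7 − 7 + 6 = 6.
GR = (1 − 1/4) × 6² / 24 = 0.75 × 36 / 24 = 1.125 dB.
Output = 7 − 1.125 = 5.875 dBV.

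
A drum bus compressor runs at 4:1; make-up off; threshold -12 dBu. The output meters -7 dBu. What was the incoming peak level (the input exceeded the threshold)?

The compressed level sits -7 − (-12) = 5 dB over threshold.
Undo the ratio: input overshoot = 5 × 4 = 20 dB, giving input = 8 dBu.

8 dBu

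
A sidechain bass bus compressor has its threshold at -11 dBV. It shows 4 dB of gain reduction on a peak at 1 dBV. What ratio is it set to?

Input overshoot = 1 − (-11) = 12 dB.
Output overshoot = 12 − 4 = 8 dB.
Ratio = input overshoot / output overshoot = 12 / 8 = 1.5.

1.5:1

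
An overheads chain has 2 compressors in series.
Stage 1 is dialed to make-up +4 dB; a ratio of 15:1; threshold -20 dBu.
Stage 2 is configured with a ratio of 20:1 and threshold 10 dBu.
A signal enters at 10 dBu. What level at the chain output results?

Stage 1: 30 dB above -20 dBu, reduced 15:1 to 2 dB above → -18 dBu; +4 dB make-up → -14 dBu.
Stage 2: -14 dBu is at or below the 10 dBu threshold — no compression; output -14 dBu.

-14 dBu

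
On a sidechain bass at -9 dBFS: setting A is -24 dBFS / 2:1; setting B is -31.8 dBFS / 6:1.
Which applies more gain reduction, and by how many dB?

A: GR = 15 − 15/2 = 7.5 dB.
B: GR = 22.8 − 22.8/6 = 19 dB.
Difference: 11.5 dB in favour of B.

B, by 11.5 dB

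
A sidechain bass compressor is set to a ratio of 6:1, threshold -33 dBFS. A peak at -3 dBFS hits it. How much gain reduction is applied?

25 dB

Overshoot = -3 − (-33) = 30 dB.
After 6:1 compression the overshoot becomes 30/6 = 5 dB.
So the signal is attenuated by 30 − 5 = 25 dB.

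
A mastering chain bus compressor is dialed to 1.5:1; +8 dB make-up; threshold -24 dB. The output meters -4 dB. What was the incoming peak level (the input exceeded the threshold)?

-6 dB

Stripping the +8 dB make-up gives -12 dB at the gain stage.
The compressed level sits -12 − (-24) = 12 dB over threshold.
Undo the ratio: input overshoot = 12 × 1.5 = 18 dB, giving input = -6 dB.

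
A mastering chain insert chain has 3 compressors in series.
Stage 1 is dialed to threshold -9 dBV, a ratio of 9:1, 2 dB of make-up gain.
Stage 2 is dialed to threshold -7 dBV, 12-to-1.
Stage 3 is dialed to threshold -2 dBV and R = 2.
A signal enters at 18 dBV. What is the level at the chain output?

-6.75 dBV

Stage 1: 18 dBV is 27 dB over -9 dBV; at 9:1 that becomes 3 dB over, giving -6 dBV; +2 dB make-up → -4 dBV.
Stage 2: 3 dB above -7 dBV, reduced 12:1 to 0.25 dB above → -6.75 dBV.
Stage 3: below threshold (-6.75 ≤ -2); passes unchanged; output -6.75 dBV.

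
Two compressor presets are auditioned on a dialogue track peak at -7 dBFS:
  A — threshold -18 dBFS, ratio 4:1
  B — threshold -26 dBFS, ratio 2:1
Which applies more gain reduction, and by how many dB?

B, by 1.25 dB

A: overshoot 11 dB → output overshoot 2.75 dB → GR 8.25 dB.
B: overshoot 19 dB → output overshoot 9.5 dB → GR 9.5 dB.
B reduces 1.25 dB more.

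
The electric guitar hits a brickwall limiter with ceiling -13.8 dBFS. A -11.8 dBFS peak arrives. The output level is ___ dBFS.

-13.8 dBFS

The limiter clamps the peak to its -13.8 dBFS ceiling.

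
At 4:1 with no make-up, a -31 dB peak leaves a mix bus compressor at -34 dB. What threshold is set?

-35 dB

Gain reduction = -31 − (-34) = 3 dB; output overshoot = GR / (R − 1) = 3 / 3 = 1 dB.
Threshold = output − output overshoot = -34 − 1 = -35 dB.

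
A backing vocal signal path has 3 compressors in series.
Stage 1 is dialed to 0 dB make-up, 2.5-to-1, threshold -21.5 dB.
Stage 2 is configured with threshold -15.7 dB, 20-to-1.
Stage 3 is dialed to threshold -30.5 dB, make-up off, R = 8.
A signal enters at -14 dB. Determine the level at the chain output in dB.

Stage 1: 7.5 dB above -21.5 dB, reduced 2.5:1 to 3 dB above → -18.5 dB.
Stage 2: -18.5 dB ≤ -15.7 dB, so stage 2 doesn't engage; output -18.5 dB.
Stage 3: -18.5 dB is 12 dB over -30.5 dB; at 8:1 that becomes 1.5 dB over, giving -29 dB.

-29 dB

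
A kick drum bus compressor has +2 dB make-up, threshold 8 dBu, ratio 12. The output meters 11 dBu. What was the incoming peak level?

Remove make-up: 11 − 2 = 9 dBu.
The compressed level sits 9 − 8 = 1 dB over threshold.
Undo the ratio: input overshoot = 1 × 12 = 12 dB, giving input = 20 dBu.

20 dBu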